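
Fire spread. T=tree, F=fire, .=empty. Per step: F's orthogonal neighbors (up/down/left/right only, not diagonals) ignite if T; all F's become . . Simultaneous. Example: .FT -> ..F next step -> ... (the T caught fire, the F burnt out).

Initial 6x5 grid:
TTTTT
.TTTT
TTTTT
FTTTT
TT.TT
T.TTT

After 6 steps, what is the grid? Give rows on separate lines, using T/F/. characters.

Step 1: 3 trees catch fire, 1 burn out
  TTTTT
  .TTTT
  FTTTT
  .FTTT
  FT.TT
  T.TTT
Step 2: 4 trees catch fire, 3 burn out
  TTTTT
  .TTTT
  .FTTT
  ..FTT
  .F.TT
  F.TTT
Step 3: 3 trees catch fire, 4 burn out
  TTTTT
  .FTTT
  ..FTT
  ...FT
  ...TT
  ..TTT
Step 4: 5 trees catch fire, 3 burn out
  TFTTT
  ..FTT
  ...FT
  ....F
  ...FT
  ..TTT
Step 5: 6 trees catch fire, 5 burn out
  F.FTT
  ...FT
  ....F
  .....
  ....F
  ..TFT
Step 6: 4 trees catch fire, 6 burn out
  ...FT
  ....F
  .....
  .....
  .....
  ..F.F

...FT
....F
.....
.....
.....
..F.F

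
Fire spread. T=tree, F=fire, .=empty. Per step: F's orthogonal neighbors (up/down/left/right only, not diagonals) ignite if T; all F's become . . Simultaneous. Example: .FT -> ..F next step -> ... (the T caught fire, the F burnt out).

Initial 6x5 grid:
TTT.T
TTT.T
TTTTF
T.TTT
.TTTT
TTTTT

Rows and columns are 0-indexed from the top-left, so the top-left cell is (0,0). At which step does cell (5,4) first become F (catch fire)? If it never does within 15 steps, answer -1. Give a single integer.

Step 1: cell (5,4)='T' (+3 fires, +1 burnt)
Step 2: cell (5,4)='T' (+4 fires, +3 burnt)
Step 3: cell (5,4)='F' (+5 fires, +4 burnt)
  -> target ignites at step 3
Step 4: cell (5,4)='.' (+5 fires, +5 burnt)
Step 5: cell (5,4)='.' (+5 fires, +5 burnt)
Step 6: cell (5,4)='.' (+2 fires, +5 burnt)
Step 7: cell (5,4)='.' (+1 fires, +2 burnt)
Step 8: cell (5,4)='.' (+0 fires, +1 burnt)
  fire out at step 8

3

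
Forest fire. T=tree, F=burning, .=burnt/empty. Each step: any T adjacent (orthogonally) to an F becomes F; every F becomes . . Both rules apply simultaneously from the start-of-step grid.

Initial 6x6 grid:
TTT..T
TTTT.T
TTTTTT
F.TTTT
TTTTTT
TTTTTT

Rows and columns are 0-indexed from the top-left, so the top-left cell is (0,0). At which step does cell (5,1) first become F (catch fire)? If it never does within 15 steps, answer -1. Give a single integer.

Step 1: cell (5,1)='T' (+2 fires, +1 burnt)
Step 2: cell (5,1)='T' (+4 fires, +2 burnt)
Step 3: cell (5,1)='F' (+5 fires, +4 burnt)
  -> target ignites at step 3
Step 4: cell (5,1)='.' (+6 fires, +5 burnt)
Step 5: cell (5,1)='.' (+6 fires, +6 burnt)
Step 6: cell (5,1)='.' (+4 fires, +6 burnt)
Step 7: cell (5,1)='.' (+3 fires, +4 burnt)
Step 8: cell (5,1)='.' (+1 fires, +3 burnt)
Step 9: cell (5,1)='.' (+0 fires, +1 burnt)
  fire out at step 9

3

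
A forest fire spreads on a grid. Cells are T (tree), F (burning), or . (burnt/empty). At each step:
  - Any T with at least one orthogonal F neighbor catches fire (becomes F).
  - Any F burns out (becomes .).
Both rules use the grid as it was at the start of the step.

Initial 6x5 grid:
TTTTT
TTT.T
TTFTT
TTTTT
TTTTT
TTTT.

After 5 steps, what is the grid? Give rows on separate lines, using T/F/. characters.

Step 1: 4 trees catch fire, 1 burn out
  TTTTT
  TTF.T
  TF.FT
  TTFTT
  TTTTT
  TTTT.
Step 2: 7 trees catch fire, 4 burn out
  TTFTT
  TF..T
  F...F
  TF.FT
  TTFTT
  TTTT.
Step 3: 9 trees catch fire, 7 burn out
  TF.FT
  F...F
  .....
  F...F
  TF.FT
  TTFT.
Step 4: 6 trees catch fire, 9 burn out
  F...F
  .....
  .....
  .....
  F...F
  TF.F.
Step 5: 1 trees catch fire, 6 burn out
  .....
  .....
  .....
  .....
  .....
  F....

.....
.....
.....
.....
.....
F....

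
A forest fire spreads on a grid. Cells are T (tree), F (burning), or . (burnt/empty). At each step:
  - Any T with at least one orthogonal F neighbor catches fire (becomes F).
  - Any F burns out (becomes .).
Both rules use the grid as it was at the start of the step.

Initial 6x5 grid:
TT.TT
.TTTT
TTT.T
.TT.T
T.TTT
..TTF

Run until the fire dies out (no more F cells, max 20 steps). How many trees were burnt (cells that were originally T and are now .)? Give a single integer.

Answer: 20

Derivation:
Step 1: +2 fires, +1 burnt (F count now 2)
Step 2: +3 fires, +2 burnt (F count now 3)
Step 3: +2 fires, +3 burnt (F count now 2)
Step 4: +2 fires, +2 burnt (F count now 2)
Step 5: +4 fires, +2 burnt (F count now 4)
Step 6: +3 fires, +4 burnt (F count now 3)
Step 7: +2 fires, +3 burnt (F count now 2)
Step 8: +1 fires, +2 burnt (F count now 1)
Step 9: +1 fires, +1 burnt (F count now 1)
Step 10: +0 fires, +1 burnt (F count now 0)
Fire out after step 10
Initially T: 21, now '.': 29
Total burnt (originally-T cells now '.'): 20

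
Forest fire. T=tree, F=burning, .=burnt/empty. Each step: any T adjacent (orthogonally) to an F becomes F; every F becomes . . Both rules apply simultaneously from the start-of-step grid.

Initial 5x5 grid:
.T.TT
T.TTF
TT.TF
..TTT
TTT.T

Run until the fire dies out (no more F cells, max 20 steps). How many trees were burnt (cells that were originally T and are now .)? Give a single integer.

Step 1: +4 fires, +2 burnt (F count now 4)
Step 2: +4 fires, +4 burnt (F count now 4)
Step 3: +1 fires, +4 burnt (F count now 1)
Step 4: +1 fires, +1 burnt (F count now 1)
Step 5: +1 fires, +1 burnt (F count now 1)
Step 6: +1 fires, +1 burnt (F count now 1)
Step 7: +0 fires, +1 burnt (F count now 0)
Fire out after step 7
Initially T: 16, now '.': 21
Total burnt (originally-T cells now '.'): 12

Answer: 12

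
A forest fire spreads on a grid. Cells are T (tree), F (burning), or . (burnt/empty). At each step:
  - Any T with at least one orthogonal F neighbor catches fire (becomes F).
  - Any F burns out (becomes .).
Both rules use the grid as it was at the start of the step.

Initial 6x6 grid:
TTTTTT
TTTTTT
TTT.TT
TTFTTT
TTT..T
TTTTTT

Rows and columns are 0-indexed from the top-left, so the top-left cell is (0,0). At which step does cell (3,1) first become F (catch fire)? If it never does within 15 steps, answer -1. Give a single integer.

Step 1: cell (3,1)='F' (+4 fires, +1 burnt)
  -> target ignites at step 1
Step 2: cell (3,1)='.' (+6 fires, +4 burnt)
Step 3: cell (3,1)='.' (+9 fires, +6 burnt)
Step 4: cell (3,1)='.' (+8 fires, +9 burnt)
Step 5: cell (3,1)='.' (+4 fires, +8 burnt)
Step 6: cell (3,1)='.' (+1 fires, +4 burnt)
Step 7: cell (3,1)='.' (+0 fires, +1 burnt)
  fire out at step 7

1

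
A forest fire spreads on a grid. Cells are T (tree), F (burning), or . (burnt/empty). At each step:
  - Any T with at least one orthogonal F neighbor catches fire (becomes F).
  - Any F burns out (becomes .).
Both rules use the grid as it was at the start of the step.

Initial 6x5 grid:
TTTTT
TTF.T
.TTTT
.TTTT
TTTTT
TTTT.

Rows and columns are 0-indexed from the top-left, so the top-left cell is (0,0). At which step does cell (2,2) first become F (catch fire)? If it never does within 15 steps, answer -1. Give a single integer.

Step 1: cell (2,2)='F' (+3 fires, +1 burnt)
  -> target ignites at step 1
Step 2: cell (2,2)='.' (+6 fires, +3 burnt)
Step 3: cell (2,2)='.' (+6 fires, +6 burnt)
Step 4: cell (2,2)='.' (+5 fires, +6 burnt)
Step 5: cell (2,2)='.' (+4 fires, +5 burnt)
Step 6: cell (2,2)='.' (+1 fires, +4 burnt)
Step 7: cell (2,2)='.' (+0 fires, +1 burnt)
  fire out at step 7

1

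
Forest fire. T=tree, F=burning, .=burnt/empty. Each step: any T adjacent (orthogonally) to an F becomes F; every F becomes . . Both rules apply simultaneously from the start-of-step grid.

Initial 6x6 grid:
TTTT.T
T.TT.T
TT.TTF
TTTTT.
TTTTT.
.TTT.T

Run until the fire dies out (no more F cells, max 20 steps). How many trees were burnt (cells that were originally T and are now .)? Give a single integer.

Answer: 26

Derivation:
Step 1: +2 fires, +1 burnt (F count now 2)
Step 2: +3 fires, +2 burnt (F count now 3)
Step 3: +3 fires, +3 burnt (F count now 3)
Step 4: +4 fires, +3 burnt (F count now 4)
Step 5: +4 fires, +4 burnt (F count now 4)
Step 6: +5 fires, +4 burnt (F count now 5)
Step 7: +4 fires, +5 burnt (F count now 4)
Step 8: +1 fires, +4 burnt (F count now 1)
Step 9: +0 fires, +1 burnt (F count now 0)
Fire out after step 9
Initially T: 27, now '.': 35
Total burnt (originally-T cells now '.'): 26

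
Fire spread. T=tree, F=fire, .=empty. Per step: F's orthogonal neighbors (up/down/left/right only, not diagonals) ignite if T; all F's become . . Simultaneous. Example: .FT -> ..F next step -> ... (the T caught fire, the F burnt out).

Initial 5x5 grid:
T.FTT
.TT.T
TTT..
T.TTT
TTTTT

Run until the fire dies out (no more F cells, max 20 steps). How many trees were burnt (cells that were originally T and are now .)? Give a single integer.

Answer: 17

Derivation:
Step 1: +2 fires, +1 burnt (F count now 2)
Step 2: +3 fires, +2 burnt (F count now 3)
Step 3: +3 fires, +3 burnt (F count now 3)
Step 4: +3 fires, +3 burnt (F count now 3)
Step 5: +4 fires, +3 burnt (F count now 4)
Step 6: +2 fires, +4 burnt (F count now 2)
Step 7: +0 fires, +2 burnt (F count now 0)
Fire out after step 7
Initially T: 18, now '.': 24
Total burnt (originally-T cells now '.'): 17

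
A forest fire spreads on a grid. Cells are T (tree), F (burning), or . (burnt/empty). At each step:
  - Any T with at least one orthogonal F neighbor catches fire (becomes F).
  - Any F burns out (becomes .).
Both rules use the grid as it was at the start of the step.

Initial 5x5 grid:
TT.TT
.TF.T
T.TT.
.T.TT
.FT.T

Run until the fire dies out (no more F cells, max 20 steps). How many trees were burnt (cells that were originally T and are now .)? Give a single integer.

Step 1: +4 fires, +2 burnt (F count now 4)
Step 2: +2 fires, +4 burnt (F count now 2)
Step 3: +2 fires, +2 burnt (F count now 2)
Step 4: +1 fires, +2 burnt (F count now 1)
Step 5: +1 fires, +1 burnt (F count now 1)
Step 6: +0 fires, +1 burnt (F count now 0)
Fire out after step 6
Initially T: 14, now '.': 21
Total burnt (originally-T cells now '.'): 10

Answer: 10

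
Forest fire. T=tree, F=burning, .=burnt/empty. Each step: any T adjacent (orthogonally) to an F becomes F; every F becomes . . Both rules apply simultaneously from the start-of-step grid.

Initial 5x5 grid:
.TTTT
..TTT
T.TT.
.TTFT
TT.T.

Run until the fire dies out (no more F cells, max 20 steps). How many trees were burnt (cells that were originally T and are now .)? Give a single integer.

Answer: 15

Derivation:
Step 1: +4 fires, +1 burnt (F count now 4)
Step 2: +3 fires, +4 burnt (F count now 3)
Step 3: +4 fires, +3 burnt (F count now 4)
Step 4: +3 fires, +4 burnt (F count now 3)
Step 5: +1 fires, +3 burnt (F count now 1)
Step 6: +0 fires, +1 burnt (F count now 0)
Fire out after step 6
Initially T: 16, now '.': 24
Total burnt (originally-T cells now '.'): 15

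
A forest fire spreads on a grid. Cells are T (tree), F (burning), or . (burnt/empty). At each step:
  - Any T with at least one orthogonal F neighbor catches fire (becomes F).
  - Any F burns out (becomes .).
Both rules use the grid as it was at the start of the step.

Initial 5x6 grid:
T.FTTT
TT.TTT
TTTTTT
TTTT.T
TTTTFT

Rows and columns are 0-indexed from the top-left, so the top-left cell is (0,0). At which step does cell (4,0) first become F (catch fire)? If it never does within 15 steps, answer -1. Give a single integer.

Step 1: cell (4,0)='T' (+3 fires, +2 burnt)
Step 2: cell (4,0)='T' (+5 fires, +3 burnt)
Step 3: cell (4,0)='T' (+6 fires, +5 burnt)
Step 4: cell (4,0)='F' (+5 fires, +6 burnt)
  -> target ignites at step 4
Step 5: cell (4,0)='.' (+2 fires, +5 burnt)
Step 6: cell (4,0)='.' (+2 fires, +2 burnt)
Step 7: cell (4,0)='.' (+1 fires, +2 burnt)
Step 8: cell (4,0)='.' (+1 fires, +1 burnt)
Step 9: cell (4,0)='.' (+0 fires, +1 burnt)
  fire out at step 9

4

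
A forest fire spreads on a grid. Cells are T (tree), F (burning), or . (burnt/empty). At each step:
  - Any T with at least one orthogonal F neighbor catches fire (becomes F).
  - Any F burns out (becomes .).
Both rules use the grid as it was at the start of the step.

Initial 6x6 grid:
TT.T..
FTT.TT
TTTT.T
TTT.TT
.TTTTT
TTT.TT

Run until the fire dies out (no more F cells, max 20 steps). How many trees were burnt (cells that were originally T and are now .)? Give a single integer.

Step 1: +3 fires, +1 burnt (F count now 3)
Step 2: +4 fires, +3 burnt (F count now 4)
Step 3: +2 fires, +4 burnt (F count now 2)
Step 4: +3 fires, +2 burnt (F count now 3)
Step 5: +2 fires, +3 burnt (F count now 2)
Step 6: +3 fires, +2 burnt (F count now 3)
Step 7: +1 fires, +3 burnt (F count now 1)
Step 8: +3 fires, +1 burnt (F count now 3)
Step 9: +2 fires, +3 burnt (F count now 2)
Step 10: +1 fires, +2 burnt (F count now 1)
Step 11: +1 fires, +1 burnt (F count now 1)
Step 12: +1 fires, +1 burnt (F count now 1)
Step 13: +0 fires, +1 burnt (F count now 0)
Fire out after step 13
Initially T: 27, now '.': 35
Total burnt (originally-T cells now '.'): 26

Answer: 26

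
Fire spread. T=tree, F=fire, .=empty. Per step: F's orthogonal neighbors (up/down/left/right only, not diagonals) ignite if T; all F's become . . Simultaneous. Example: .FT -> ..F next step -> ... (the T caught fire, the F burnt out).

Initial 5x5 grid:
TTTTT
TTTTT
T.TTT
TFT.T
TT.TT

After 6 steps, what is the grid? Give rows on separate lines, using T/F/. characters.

Step 1: 3 trees catch fire, 1 burn out
  TTTTT
  TTTTT
  T.TTT
  F.F.T
  TF.TT
Step 2: 3 trees catch fire, 3 burn out
  TTTTT
  TTTTT
  F.FTT
  ....T
  F..TT
Step 3: 3 trees catch fire, 3 burn out
  TTTTT
  FTFTT
  ...FT
  ....T
  ...TT
Step 4: 5 trees catch fire, 3 burn out
  FTFTT
  .F.FT
  ....F
  ....T
  ...TT
Step 5: 4 trees catch fire, 5 burn out
  .F.FT
  ....F
  .....
  ....F
  ...TT
Step 6: 2 trees catch fire, 4 burn out
  ....F
  .....
  .....
  .....
  ...TF

....F
.....
.....
.....
...TF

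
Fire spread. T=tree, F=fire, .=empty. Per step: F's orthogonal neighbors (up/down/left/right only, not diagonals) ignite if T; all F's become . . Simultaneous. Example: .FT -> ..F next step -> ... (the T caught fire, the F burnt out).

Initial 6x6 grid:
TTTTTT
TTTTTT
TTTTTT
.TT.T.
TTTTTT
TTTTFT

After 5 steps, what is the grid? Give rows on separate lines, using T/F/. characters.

Step 1: 3 trees catch fire, 1 burn out
  TTTTTT
  TTTTTT
  TTTTTT
  .TT.T.
  TTTTFT
  TTTF.F
Step 2: 4 trees catch fire, 3 burn out
  TTTTTT
  TTTTTT
  TTTTTT
  .TT.F.
  TTTF.F
  TTF...
Step 3: 3 trees catch fire, 4 burn out
  TTTTTT
  TTTTTT
  TTTTFT
  .TT...
  TTF...
  TF....
Step 4: 6 trees catch fire, 3 burn out
  TTTTTT
  TTTTFT
  TTTF.F
  .TF...
  TF....
  F.....
Step 5: 6 trees catch fire, 6 burn out
  TTTTFT
  TTTF.F
  TTF...
  .F....
  F.....
  ......

TTTTFT
TTTF.F
TTF...
.F....
F.....
......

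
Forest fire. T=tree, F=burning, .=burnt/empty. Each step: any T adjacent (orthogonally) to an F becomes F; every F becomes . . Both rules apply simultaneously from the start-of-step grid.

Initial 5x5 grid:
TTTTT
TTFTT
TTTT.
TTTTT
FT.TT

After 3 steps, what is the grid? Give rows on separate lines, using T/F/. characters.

Step 1: 6 trees catch fire, 2 burn out
  TTFTT
  TF.FT
  TTFT.
  FTTTT
  .F.TT
Step 2: 9 trees catch fire, 6 burn out
  TF.FT
  F...F
  FF.F.
  .FFTT
  ...TT
Step 3: 3 trees catch fire, 9 burn out
  F...F
  .....
  .....
  ...FT
  ...TT

F...F
.....
.....
...FT
...TT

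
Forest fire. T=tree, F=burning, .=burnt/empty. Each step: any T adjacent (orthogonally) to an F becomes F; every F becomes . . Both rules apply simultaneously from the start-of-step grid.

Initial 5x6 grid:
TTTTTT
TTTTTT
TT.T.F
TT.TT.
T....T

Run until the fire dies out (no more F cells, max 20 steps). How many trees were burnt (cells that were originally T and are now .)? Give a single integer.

Step 1: +1 fires, +1 burnt (F count now 1)
Step 2: +2 fires, +1 burnt (F count now 2)
Step 3: +2 fires, +2 burnt (F count now 2)
Step 4: +3 fires, +2 burnt (F count now 3)
Step 5: +3 fires, +3 burnt (F count now 3)
Step 6: +4 fires, +3 burnt (F count now 4)
Step 7: +3 fires, +4 burnt (F count now 3)
Step 8: +1 fires, +3 burnt (F count now 1)
Step 9: +1 fires, +1 burnt (F count now 1)
Step 10: +0 fires, +1 burnt (F count now 0)
Fire out after step 10
Initially T: 21, now '.': 29
Total burnt (originally-T cells now '.'): 20

Answer: 20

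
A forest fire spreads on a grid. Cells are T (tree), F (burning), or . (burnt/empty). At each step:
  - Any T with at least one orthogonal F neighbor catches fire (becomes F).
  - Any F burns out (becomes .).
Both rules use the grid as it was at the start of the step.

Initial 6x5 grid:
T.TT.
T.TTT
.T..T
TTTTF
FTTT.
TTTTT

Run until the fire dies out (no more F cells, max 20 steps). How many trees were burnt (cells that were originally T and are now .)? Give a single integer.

Step 1: +5 fires, +2 burnt (F count now 5)
Step 2: +6 fires, +5 burnt (F count now 6)
Step 3: +4 fires, +6 burnt (F count now 4)
Step 4: +3 fires, +4 burnt (F count now 3)
Step 5: +1 fires, +3 burnt (F count now 1)
Step 6: +0 fires, +1 burnt (F count now 0)
Fire out after step 6
Initially T: 21, now '.': 28
Total burnt (originally-T cells now '.'): 19

Answer: 19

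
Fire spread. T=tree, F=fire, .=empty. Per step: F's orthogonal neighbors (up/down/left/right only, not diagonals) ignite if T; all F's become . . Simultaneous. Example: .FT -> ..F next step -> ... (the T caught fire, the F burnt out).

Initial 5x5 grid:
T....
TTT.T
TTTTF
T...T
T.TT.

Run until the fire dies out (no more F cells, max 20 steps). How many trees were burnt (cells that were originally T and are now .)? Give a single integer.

Answer: 12

Derivation:
Step 1: +3 fires, +1 burnt (F count now 3)
Step 2: +1 fires, +3 burnt (F count now 1)
Step 3: +2 fires, +1 burnt (F count now 2)
Step 4: +2 fires, +2 burnt (F count now 2)
Step 5: +2 fires, +2 burnt (F count now 2)
Step 6: +2 fires, +2 burnt (F count now 2)
Step 7: +0 fires, +2 burnt (F count now 0)
Fire out after step 7
Initially T: 14, now '.': 23
Total burnt (originally-T cells now '.'): 12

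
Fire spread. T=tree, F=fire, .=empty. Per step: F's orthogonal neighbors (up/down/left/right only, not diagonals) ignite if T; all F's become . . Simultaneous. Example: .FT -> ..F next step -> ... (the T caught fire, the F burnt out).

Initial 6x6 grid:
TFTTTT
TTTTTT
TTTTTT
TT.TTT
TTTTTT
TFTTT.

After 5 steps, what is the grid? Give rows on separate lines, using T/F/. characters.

Step 1: 6 trees catch fire, 2 burn out
  F.FTTT
  TFTTTT
  TTTTTT
  TT.TTT
  TFTTTT
  F.FTT.
Step 2: 8 trees catch fire, 6 burn out
  ...FTT
  F.FTTT
  TFTTTT
  TF.TTT
  F.FTTT
  ...FT.
Step 3: 7 trees catch fire, 8 burn out
  ....FT
  ...FTT
  F.FTTT
  F..TTT
  ...FTT
  ....F.
Step 4: 5 trees catch fire, 7 burn out
  .....F
  ....FT
  ...FTT
  ...FTT
  ....FT
  ......
Step 5: 4 trees catch fire, 5 burn out
  ......
  .....F
  ....FT
  ....FT
  .....F
  ......

......
.....F
....FT
....FT
.....F
......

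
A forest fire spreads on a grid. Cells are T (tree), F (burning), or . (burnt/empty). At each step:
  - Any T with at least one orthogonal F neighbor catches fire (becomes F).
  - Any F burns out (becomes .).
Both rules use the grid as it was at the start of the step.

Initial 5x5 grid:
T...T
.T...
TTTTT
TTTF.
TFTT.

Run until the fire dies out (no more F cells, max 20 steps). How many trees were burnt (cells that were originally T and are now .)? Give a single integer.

Step 1: +6 fires, +2 burnt (F count now 6)
Step 2: +4 fires, +6 burnt (F count now 4)
Step 3: +2 fires, +4 burnt (F count now 2)
Step 4: +0 fires, +2 burnt (F count now 0)
Fire out after step 4
Initially T: 14, now '.': 23
Total burnt (originally-T cells now '.'): 12

Answer: 12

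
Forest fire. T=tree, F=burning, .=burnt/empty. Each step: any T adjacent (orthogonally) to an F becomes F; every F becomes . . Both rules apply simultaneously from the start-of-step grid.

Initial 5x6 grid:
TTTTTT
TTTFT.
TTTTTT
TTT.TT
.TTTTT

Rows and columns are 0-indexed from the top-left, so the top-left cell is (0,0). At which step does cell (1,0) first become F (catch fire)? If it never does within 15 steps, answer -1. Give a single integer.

Step 1: cell (1,0)='T' (+4 fires, +1 burnt)
Step 2: cell (1,0)='T' (+5 fires, +4 burnt)
Step 3: cell (1,0)='F' (+7 fires, +5 burnt)
  -> target ignites at step 3
Step 4: cell (1,0)='.' (+6 fires, +7 burnt)
Step 5: cell (1,0)='.' (+4 fires, +6 burnt)
Step 6: cell (1,0)='.' (+0 fires, +4 burnt)
  fire out at step 6

3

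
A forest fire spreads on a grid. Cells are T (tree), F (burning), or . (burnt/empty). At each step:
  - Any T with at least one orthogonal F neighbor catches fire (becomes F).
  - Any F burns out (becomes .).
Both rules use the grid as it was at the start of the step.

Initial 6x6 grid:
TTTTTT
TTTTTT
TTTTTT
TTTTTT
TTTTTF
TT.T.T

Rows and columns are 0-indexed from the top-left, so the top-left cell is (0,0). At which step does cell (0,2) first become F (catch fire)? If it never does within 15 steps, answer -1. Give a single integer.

Step 1: cell (0,2)='T' (+3 fires, +1 burnt)
Step 2: cell (0,2)='T' (+3 fires, +3 burnt)
Step 3: cell (0,2)='T' (+5 fires, +3 burnt)
Step 4: cell (0,2)='T' (+5 fires, +5 burnt)
Step 5: cell (0,2)='T' (+6 fires, +5 burnt)
Step 6: cell (0,2)='T' (+5 fires, +6 burnt)
Step 7: cell (0,2)='F' (+3 fires, +5 burnt)
  -> target ignites at step 7
Step 8: cell (0,2)='.' (+2 fires, +3 burnt)
Step 9: cell (0,2)='.' (+1 fires, +2 burnt)
Step 10: cell (0,2)='.' (+0 fires, +1 burnt)
  fire out at step 10

7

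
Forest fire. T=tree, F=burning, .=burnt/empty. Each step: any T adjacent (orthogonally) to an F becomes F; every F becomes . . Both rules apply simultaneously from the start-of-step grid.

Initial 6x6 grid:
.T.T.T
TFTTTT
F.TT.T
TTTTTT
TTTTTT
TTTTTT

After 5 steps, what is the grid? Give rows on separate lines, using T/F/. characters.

Step 1: 4 trees catch fire, 2 burn out
  .F.T.T
  F.FTTT
  ..TT.T
  FTTTTT
  TTTTTT
  TTTTTT
Step 2: 4 trees catch fire, 4 burn out
  ...T.T
  ...FTT
  ..FT.T
  .FTTTT
  FTTTTT
  TTTTTT
Step 3: 6 trees catch fire, 4 burn out
  ...F.T
  ....FT
  ...F.T
  ..FTTT
  .FTTTT
  FTTTTT
Step 4: 4 trees catch fire, 6 burn out
  .....T
  .....F
  .....T
  ...FTT
  ..FTTT
  .FTTTT
Step 5: 5 trees catch fire, 4 burn out
  .....F
  ......
  .....F
  ....FT
  ...FTT
  ..FTTT

.....F
......
.....F
....FT
...FTT
..FTTT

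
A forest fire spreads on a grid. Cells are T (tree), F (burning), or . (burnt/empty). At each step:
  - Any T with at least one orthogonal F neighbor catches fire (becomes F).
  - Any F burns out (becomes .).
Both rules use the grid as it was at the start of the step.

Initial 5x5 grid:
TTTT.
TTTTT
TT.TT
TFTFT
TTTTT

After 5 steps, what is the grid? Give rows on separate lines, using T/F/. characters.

Step 1: 7 trees catch fire, 2 burn out
  TTTT.
  TTTTT
  TF.FT
  F.F.F
  TFTFT
Step 2: 7 trees catch fire, 7 burn out
  TTTT.
  TFTFT
  F...F
  .....
  F.F.F
Step 3: 5 trees catch fire, 7 burn out
  TFTF.
  F.F.F
  .....
  .....
  .....
Step 4: 2 trees catch fire, 5 burn out
  F.F..
  .....
  .....
  .....
  .....
Step 5: 0 trees catch fire, 2 burn out
  .....
  .....
  .....
  .....
  .....

.....
.....
.....
.....
.....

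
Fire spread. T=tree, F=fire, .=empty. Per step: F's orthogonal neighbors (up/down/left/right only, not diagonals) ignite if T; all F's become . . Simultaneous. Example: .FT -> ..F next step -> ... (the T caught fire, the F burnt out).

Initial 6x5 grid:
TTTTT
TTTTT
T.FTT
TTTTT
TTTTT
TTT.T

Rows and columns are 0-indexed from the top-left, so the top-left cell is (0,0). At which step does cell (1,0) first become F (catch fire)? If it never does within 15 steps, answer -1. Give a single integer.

Step 1: cell (1,0)='T' (+3 fires, +1 burnt)
Step 2: cell (1,0)='T' (+7 fires, +3 burnt)
Step 3: cell (1,0)='F' (+9 fires, +7 burnt)
  -> target ignites at step 3
Step 4: cell (1,0)='.' (+6 fires, +9 burnt)
Step 5: cell (1,0)='.' (+2 fires, +6 burnt)
Step 6: cell (1,0)='.' (+0 fires, +2 burnt)
  fire out at step 6

3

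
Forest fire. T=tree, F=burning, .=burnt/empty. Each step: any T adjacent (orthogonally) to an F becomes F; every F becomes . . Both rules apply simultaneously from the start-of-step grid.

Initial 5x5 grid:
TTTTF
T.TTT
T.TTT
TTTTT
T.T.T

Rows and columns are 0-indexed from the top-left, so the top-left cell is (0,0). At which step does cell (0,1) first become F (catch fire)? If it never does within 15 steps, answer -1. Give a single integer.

Step 1: cell (0,1)='T' (+2 fires, +1 burnt)
Step 2: cell (0,1)='T' (+3 fires, +2 burnt)
Step 3: cell (0,1)='F' (+4 fires, +3 burnt)
  -> target ignites at step 3
Step 4: cell (0,1)='.' (+4 fires, +4 burnt)
Step 5: cell (0,1)='.' (+2 fires, +4 burnt)
Step 6: cell (0,1)='.' (+3 fires, +2 burnt)
Step 7: cell (0,1)='.' (+1 fires, +3 burnt)
Step 8: cell (0,1)='.' (+1 fires, +1 burnt)
Step 9: cell (0,1)='.' (+0 fires, +1 burnt)
  fire out at step 9

3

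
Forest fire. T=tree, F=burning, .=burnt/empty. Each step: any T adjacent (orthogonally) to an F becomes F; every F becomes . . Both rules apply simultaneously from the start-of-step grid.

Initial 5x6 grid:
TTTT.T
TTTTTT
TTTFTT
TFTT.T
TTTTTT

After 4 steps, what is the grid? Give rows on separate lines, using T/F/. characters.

Step 1: 8 trees catch fire, 2 burn out
  TTTT.T
  TTTFTT
  TFF.FT
  F.FF.T
  TFTTTT
Step 2: 9 trees catch fire, 8 burn out
  TTTF.T
  TFF.FT
  F....F
  .....T
  F.FFTT
Step 3: 6 trees catch fire, 9 burn out
  TFF..T
  F....F
  ......
  .....F
  ....FT
Step 4: 3 trees catch fire, 6 burn out
  F....F
  ......
  ......
  ......
  .....F

F....F
......
......
......
.....F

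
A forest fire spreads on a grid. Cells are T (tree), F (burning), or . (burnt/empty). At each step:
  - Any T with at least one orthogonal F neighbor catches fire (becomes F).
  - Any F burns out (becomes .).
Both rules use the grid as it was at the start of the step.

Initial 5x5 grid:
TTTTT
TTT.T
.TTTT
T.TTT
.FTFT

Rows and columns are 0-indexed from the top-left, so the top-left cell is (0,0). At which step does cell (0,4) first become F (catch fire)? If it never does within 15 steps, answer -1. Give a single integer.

Step 1: cell (0,4)='T' (+3 fires, +2 burnt)
Step 2: cell (0,4)='T' (+3 fires, +3 burnt)
Step 3: cell (0,4)='T' (+2 fires, +3 burnt)
Step 4: cell (0,4)='T' (+3 fires, +2 burnt)
Step 5: cell (0,4)='F' (+3 fires, +3 burnt)
  -> target ignites at step 5
Step 6: cell (0,4)='.' (+3 fires, +3 burnt)
Step 7: cell (0,4)='.' (+1 fires, +3 burnt)
Step 8: cell (0,4)='.' (+0 fires, +1 burnt)
  fire out at step 8

5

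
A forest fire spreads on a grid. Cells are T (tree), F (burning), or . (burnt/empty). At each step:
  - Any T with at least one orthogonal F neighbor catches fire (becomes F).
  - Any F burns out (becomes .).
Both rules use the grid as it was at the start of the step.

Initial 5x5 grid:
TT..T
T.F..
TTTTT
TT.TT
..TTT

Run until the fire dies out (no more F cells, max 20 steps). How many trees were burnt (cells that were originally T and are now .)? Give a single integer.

Step 1: +1 fires, +1 burnt (F count now 1)
Step 2: +2 fires, +1 burnt (F count now 2)
Step 3: +4 fires, +2 burnt (F count now 4)
Step 4: +4 fires, +4 burnt (F count now 4)
Step 5: +3 fires, +4 burnt (F count now 3)
Step 6: +1 fires, +3 burnt (F count now 1)
Step 7: +0 fires, +1 burnt (F count now 0)
Fire out after step 7
Initially T: 16, now '.': 24
Total burnt (originally-T cells now '.'): 15

Answer: 15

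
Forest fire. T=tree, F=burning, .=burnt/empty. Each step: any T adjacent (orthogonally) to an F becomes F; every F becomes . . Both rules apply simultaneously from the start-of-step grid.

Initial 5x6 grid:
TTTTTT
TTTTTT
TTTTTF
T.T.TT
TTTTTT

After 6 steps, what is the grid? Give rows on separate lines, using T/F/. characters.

Step 1: 3 trees catch fire, 1 burn out
  TTTTTT
  TTTTTF
  TTTTF.
  T.T.TF
  TTTTTT
Step 2: 5 trees catch fire, 3 burn out
  TTTTTF
  TTTTF.
  TTTF..
  T.T.F.
  TTTTTF
Step 3: 4 trees catch fire, 5 burn out
  TTTTF.
  TTTF..
  TTF...
  T.T...
  TTTTF.
Step 4: 5 trees catch fire, 4 burn out
  TTTF..
  TTF...
  TF....
  T.F...
  TTTF..
Step 5: 4 trees catch fire, 5 burn out
  TTF...
  TF....
  F.....
  T.....
  TTF...
Step 6: 4 trees catch fire, 4 burn out
  TF....
  F.....
  ......
  F.....
  TF....

TF....
F.....
......
F.....
TF....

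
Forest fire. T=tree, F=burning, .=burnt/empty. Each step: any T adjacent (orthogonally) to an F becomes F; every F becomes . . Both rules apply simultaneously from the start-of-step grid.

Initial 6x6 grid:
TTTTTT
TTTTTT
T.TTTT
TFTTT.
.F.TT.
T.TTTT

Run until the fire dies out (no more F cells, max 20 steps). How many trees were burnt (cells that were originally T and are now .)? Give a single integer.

Answer: 27

Derivation:
Step 1: +2 fires, +2 burnt (F count now 2)
Step 2: +3 fires, +2 burnt (F count now 3)
Step 3: +5 fires, +3 burnt (F count now 5)
Step 4: +7 fires, +5 burnt (F count now 7)
Step 5: +6 fires, +7 burnt (F count now 6)
Step 6: +3 fires, +6 burnt (F count now 3)
Step 7: +1 fires, +3 burnt (F count now 1)
Step 8: +0 fires, +1 burnt (F count now 0)
Fire out after step 8
Initially T: 28, now '.': 35
Total burnt (originally-T cells now '.'): 27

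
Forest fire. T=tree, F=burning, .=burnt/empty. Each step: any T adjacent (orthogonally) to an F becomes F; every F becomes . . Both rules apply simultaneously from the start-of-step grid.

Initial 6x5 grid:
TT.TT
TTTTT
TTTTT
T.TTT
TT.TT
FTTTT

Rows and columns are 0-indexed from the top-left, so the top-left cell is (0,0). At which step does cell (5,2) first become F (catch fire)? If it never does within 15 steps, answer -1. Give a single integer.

Step 1: cell (5,2)='T' (+2 fires, +1 burnt)
Step 2: cell (5,2)='F' (+3 fires, +2 burnt)
  -> target ignites at step 2
Step 3: cell (5,2)='.' (+2 fires, +3 burnt)
Step 4: cell (5,2)='.' (+4 fires, +2 burnt)
Step 5: cell (5,2)='.' (+5 fires, +4 burnt)
Step 6: cell (5,2)='.' (+5 fires, +5 burnt)
Step 7: cell (5,2)='.' (+2 fires, +5 burnt)
Step 8: cell (5,2)='.' (+2 fires, +2 burnt)
Step 9: cell (5,2)='.' (+1 fires, +2 burnt)
Step 10: cell (5,2)='.' (+0 fires, +1 burnt)
  fire out at step 10

2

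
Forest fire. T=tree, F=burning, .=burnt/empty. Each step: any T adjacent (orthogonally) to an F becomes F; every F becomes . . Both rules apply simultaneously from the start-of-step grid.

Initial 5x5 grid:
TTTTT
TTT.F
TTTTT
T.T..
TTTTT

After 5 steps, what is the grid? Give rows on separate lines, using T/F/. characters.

Step 1: 2 trees catch fire, 1 burn out
  TTTTF
  TTT..
  TTTTF
  T.T..
  TTTTT
Step 2: 2 trees catch fire, 2 burn out
  TTTF.
  TTT..
  TTTF.
  T.T..
  TTTTT
Step 3: 2 trees catch fire, 2 burn out
  TTF..
  TTT..
  TTF..
  T.T..
  TTTTT
Step 4: 4 trees catch fire, 2 burn out
  TF...
  TTF..
  TF...
  T.F..
  TTTTT
Step 5: 4 trees catch fire, 4 burn out
  F....
  TF...
  F....
  T....
  TTFTT

F....
TF...
F....
T....
TTFTT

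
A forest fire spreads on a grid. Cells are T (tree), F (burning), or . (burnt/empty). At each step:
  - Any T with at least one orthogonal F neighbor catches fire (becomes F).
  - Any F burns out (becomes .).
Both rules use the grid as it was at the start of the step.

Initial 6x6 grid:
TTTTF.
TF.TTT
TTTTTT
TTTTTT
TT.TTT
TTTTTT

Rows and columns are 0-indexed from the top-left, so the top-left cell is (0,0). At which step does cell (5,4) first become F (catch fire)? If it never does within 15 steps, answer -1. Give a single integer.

Step 1: cell (5,4)='T' (+5 fires, +2 burnt)
Step 2: cell (5,4)='T' (+8 fires, +5 burnt)
Step 3: cell (5,4)='T' (+6 fires, +8 burnt)
Step 4: cell (5,4)='T' (+5 fires, +6 burnt)
Step 5: cell (5,4)='F' (+5 fires, +5 burnt)
  -> target ignites at step 5
Step 6: cell (5,4)='.' (+2 fires, +5 burnt)
Step 7: cell (5,4)='.' (+0 fires, +2 burnt)
  fire out at step 7

5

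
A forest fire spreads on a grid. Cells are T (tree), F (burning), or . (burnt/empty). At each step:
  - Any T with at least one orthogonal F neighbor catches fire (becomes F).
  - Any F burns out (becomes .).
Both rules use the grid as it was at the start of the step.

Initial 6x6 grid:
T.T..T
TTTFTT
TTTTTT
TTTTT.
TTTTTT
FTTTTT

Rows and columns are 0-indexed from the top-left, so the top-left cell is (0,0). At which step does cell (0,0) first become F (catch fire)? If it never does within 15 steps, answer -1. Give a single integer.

Step 1: cell (0,0)='T' (+5 fires, +2 burnt)
Step 2: cell (0,0)='T' (+9 fires, +5 burnt)
Step 3: cell (0,0)='T' (+11 fires, +9 burnt)
Step 4: cell (0,0)='F' (+3 fires, +11 burnt)
  -> target ignites at step 4
Step 5: cell (0,0)='.' (+2 fires, +3 burnt)
Step 6: cell (0,0)='.' (+0 fires, +2 burnt)
  fire out at step 6

4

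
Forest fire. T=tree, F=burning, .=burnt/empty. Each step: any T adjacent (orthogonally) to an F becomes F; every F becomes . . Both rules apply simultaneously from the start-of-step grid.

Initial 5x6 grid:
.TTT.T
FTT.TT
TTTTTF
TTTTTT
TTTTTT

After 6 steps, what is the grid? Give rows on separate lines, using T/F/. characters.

Step 1: 5 trees catch fire, 2 burn out
  .TTT.T
  .FT.TF
  FTTTF.
  TTTTTF
  TTTTTT
Step 2: 9 trees catch fire, 5 burn out
  .FTT.F
  ..F.F.
  .FTF..
  FTTTF.
  TTTTTF
Step 3: 6 trees catch fire, 9 burn out
  ..FT..
  ......
  ..F...
  .FTF..
  FTTTF.
Step 4: 4 trees catch fire, 6 burn out
  ...F..
  ......
  ......
  ..F...
  .FTF..
Step 5: 1 trees catch fire, 4 burn out
  ......
  ......
  ......
  ......
  ..F...
Step 6: 0 trees catch fire, 1 burn out
  ......
  ......
  ......
  ......
  ......

......
......
......
......
......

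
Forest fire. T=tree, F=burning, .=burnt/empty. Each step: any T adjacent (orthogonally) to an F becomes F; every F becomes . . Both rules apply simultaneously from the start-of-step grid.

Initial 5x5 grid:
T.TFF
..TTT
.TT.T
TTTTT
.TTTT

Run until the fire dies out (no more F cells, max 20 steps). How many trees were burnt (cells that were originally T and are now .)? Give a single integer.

Step 1: +3 fires, +2 burnt (F count now 3)
Step 2: +2 fires, +3 burnt (F count now 2)
Step 3: +2 fires, +2 burnt (F count now 2)
Step 4: +4 fires, +2 burnt (F count now 4)
Step 5: +3 fires, +4 burnt (F count now 3)
Step 6: +2 fires, +3 burnt (F count now 2)
Step 7: +0 fires, +2 burnt (F count now 0)
Fire out after step 7
Initially T: 17, now '.': 24
Total burnt (originally-T cells now '.'): 16

Answer: 16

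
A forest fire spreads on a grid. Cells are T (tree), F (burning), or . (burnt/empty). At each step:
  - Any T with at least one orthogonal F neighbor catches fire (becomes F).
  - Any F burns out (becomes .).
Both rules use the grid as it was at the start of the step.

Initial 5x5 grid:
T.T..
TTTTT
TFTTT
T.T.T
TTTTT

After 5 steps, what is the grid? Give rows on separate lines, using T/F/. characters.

Step 1: 3 trees catch fire, 1 burn out
  T.T..
  TFTTT
  F.FTT
  T.T.T
  TTTTT
Step 2: 5 trees catch fire, 3 burn out
  T.T..
  F.FTT
  ...FT
  F.F.T
  TTTTT
Step 3: 6 trees catch fire, 5 burn out
  F.F..
  ...FT
  ....F
  ....T
  FTFTT
Step 4: 4 trees catch fire, 6 burn out
  .....
  ....F
  .....
  ....F
  .F.FT
Step 5: 1 trees catch fire, 4 burn out
  .....
  .....
  .....
  .....
  ....F

.....
.....
.....
.....
....F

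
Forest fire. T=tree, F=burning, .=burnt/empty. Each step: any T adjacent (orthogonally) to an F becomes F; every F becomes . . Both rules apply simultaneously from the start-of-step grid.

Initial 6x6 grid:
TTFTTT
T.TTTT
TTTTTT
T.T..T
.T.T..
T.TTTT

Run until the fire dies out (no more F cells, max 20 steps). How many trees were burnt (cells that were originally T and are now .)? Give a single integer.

Step 1: +3 fires, +1 burnt (F count now 3)
Step 2: +4 fires, +3 burnt (F count now 4)
Step 3: +6 fires, +4 burnt (F count now 6)
Step 4: +3 fires, +6 burnt (F count now 3)
Step 5: +2 fires, +3 burnt (F count now 2)
Step 6: +1 fires, +2 burnt (F count now 1)
Step 7: +0 fires, +1 burnt (F count now 0)
Fire out after step 7
Initially T: 26, now '.': 29
Total burnt (originally-T cells now '.'): 19

Answer: 19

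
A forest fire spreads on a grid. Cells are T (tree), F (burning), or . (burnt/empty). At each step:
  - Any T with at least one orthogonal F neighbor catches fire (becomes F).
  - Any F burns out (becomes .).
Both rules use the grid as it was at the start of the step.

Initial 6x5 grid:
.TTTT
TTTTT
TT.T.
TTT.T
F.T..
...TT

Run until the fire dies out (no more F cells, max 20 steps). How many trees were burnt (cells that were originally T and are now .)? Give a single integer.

Step 1: +1 fires, +1 burnt (F count now 1)
Step 2: +2 fires, +1 burnt (F count now 2)
Step 3: +3 fires, +2 burnt (F count now 3)
Step 4: +2 fires, +3 burnt (F count now 2)
Step 5: +2 fires, +2 burnt (F count now 2)
Step 6: +2 fires, +2 burnt (F count now 2)
Step 7: +3 fires, +2 burnt (F count now 3)
Step 8: +1 fires, +3 burnt (F count now 1)
Step 9: +0 fires, +1 burnt (F count now 0)
Fire out after step 9
Initially T: 19, now '.': 27
Total burnt (originally-T cells now '.'): 16

Answer: 16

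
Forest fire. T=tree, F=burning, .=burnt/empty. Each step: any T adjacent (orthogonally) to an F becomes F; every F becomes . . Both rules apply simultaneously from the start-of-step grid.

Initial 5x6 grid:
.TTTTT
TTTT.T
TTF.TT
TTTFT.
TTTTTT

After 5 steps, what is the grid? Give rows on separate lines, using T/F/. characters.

Step 1: 5 trees catch fire, 2 burn out
  .TTTTT
  TTFT.T
  TF..TT
  TTF.F.
  TTTFTT
Step 2: 8 trees catch fire, 5 burn out
  .TFTTT
  TF.F.T
  F...FT
  TF....
  TTF.FT
Step 3: 7 trees catch fire, 8 burn out
  .F.FTT
  F....T
  .....F
  F.....
  TF...F
Step 4: 3 trees catch fire, 7 burn out
  ....FT
  .....F
  ......
  ......
  F.....
Step 5: 1 trees catch fire, 3 burn out
  .....F
  ......
  ......
  ......
  ......

.....F
......
......
......
......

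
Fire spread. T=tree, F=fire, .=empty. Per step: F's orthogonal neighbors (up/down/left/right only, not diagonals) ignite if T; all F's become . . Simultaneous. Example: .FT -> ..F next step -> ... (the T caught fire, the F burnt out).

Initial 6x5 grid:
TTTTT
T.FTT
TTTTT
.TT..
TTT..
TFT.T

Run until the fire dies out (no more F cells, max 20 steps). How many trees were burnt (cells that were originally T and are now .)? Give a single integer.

Step 1: +6 fires, +2 burnt (F count now 6)
Step 2: +9 fires, +6 burnt (F count now 9)
Step 3: +4 fires, +9 burnt (F count now 4)
Step 4: +1 fires, +4 burnt (F count now 1)
Step 5: +0 fires, +1 burnt (F count now 0)
Fire out after step 5
Initially T: 21, now '.': 29
Total burnt (originally-T cells now '.'): 20

Answer: 20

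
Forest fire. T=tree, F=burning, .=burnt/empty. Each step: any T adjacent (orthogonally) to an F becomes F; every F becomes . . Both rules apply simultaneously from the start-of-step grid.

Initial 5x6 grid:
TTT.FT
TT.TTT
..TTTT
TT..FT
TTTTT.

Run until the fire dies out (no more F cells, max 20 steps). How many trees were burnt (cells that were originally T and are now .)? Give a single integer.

Answer: 16

Derivation:
Step 1: +5 fires, +2 burnt (F count now 5)
Step 2: +5 fires, +5 burnt (F count now 5)
Step 3: +2 fires, +5 burnt (F count now 2)
Step 4: +1 fires, +2 burnt (F count now 1)
Step 5: +2 fires, +1 burnt (F count now 2)
Step 6: +1 fires, +2 burnt (F count now 1)
Step 7: +0 fires, +1 burnt (F count now 0)
Fire out after step 7
Initially T: 21, now '.': 25
Total burnt (originally-T cells now '.'): 16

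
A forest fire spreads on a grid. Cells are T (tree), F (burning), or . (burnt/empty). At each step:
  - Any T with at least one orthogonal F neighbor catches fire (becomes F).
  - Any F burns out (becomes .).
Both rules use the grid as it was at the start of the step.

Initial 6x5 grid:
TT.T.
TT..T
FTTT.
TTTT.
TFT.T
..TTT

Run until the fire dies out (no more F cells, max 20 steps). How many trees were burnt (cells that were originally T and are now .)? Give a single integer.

Step 1: +6 fires, +2 burnt (F count now 6)
Step 2: +5 fires, +6 burnt (F count now 5)
Step 3: +4 fires, +5 burnt (F count now 4)
Step 4: +1 fires, +4 burnt (F count now 1)
Step 5: +1 fires, +1 burnt (F count now 1)
Step 6: +0 fires, +1 burnt (F count now 0)
Fire out after step 6
Initially T: 19, now '.': 28
Total burnt (originally-T cells now '.'): 17

Answer: 17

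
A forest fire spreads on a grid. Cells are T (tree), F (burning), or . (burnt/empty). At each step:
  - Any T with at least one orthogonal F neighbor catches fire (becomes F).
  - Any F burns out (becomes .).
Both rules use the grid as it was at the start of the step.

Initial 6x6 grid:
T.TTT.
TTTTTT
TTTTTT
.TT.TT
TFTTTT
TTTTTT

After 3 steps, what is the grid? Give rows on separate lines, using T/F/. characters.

Step 1: 4 trees catch fire, 1 burn out
  T.TTT.
  TTTTTT
  TTTTTT
  .FT.TT
  F.FTTT
  TFTTTT
Step 2: 5 trees catch fire, 4 burn out
  T.TTT.
  TTTTTT
  TFTTTT
  ..F.TT
  ...FTT
  F.FTTT
Step 3: 5 trees catch fire, 5 burn out
  T.TTT.
  TFTTTT
  F.FTTT
  ....TT
  ....FT
  ...FTT

T.TTT.
TFTTTT
F.FTTT
....TT
....FT
...FTT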